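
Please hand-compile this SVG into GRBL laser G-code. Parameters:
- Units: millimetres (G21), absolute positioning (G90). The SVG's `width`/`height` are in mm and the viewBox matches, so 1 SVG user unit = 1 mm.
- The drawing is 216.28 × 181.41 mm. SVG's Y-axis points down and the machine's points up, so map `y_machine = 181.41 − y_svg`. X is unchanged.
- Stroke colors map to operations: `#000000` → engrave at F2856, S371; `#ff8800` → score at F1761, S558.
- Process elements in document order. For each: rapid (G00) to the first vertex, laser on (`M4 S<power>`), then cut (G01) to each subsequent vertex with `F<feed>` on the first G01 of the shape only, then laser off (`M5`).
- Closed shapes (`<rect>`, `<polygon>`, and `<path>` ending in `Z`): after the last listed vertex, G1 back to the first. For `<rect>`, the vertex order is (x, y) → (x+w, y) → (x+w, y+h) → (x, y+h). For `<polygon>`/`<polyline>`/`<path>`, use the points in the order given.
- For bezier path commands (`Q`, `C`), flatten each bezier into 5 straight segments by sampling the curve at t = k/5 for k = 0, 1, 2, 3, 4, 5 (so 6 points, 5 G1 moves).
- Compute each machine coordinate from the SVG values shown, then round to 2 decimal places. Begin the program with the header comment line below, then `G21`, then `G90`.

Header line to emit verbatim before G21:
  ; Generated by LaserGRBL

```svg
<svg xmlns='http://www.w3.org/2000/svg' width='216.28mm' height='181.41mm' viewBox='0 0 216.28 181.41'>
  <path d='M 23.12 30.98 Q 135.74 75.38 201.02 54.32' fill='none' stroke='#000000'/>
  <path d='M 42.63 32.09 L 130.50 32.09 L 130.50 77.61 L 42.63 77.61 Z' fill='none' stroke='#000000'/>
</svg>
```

1 u = 1 mm; y_m = 181.41 − y.

[1] `<path>` quadratic bezier, #000000→engrave S371 F2856: (23.12,150.43) → (66.27,135.29) → (105.64,125.38) → (141.22,120.72) → (173.01,121.28) → (201.02,127.09)

[2] `<path>` rectangle, #000000→engrave S371 F2856: (42.63,149.32) → (130.50,149.32) → (130.50,103.80) → (42.63,103.80) → (42.63,149.32) (closed)

; Generated by LaserGRBL
G21
G90
G00 X23.12 Y150.43
M4 S371
G01 X66.27 Y135.29 F2856
G01 X105.64 Y125.38
G01 X141.22 Y120.72
G01 X173.01 Y121.28
G01 X201.02 Y127.09
M5
G00 X42.63 Y149.32
M4 S371
G01 X130.50 Y149.32 F2856
G01 X130.50 Y103.80
G01 X42.63 Y103.80
G01 X42.63 Y149.32
M5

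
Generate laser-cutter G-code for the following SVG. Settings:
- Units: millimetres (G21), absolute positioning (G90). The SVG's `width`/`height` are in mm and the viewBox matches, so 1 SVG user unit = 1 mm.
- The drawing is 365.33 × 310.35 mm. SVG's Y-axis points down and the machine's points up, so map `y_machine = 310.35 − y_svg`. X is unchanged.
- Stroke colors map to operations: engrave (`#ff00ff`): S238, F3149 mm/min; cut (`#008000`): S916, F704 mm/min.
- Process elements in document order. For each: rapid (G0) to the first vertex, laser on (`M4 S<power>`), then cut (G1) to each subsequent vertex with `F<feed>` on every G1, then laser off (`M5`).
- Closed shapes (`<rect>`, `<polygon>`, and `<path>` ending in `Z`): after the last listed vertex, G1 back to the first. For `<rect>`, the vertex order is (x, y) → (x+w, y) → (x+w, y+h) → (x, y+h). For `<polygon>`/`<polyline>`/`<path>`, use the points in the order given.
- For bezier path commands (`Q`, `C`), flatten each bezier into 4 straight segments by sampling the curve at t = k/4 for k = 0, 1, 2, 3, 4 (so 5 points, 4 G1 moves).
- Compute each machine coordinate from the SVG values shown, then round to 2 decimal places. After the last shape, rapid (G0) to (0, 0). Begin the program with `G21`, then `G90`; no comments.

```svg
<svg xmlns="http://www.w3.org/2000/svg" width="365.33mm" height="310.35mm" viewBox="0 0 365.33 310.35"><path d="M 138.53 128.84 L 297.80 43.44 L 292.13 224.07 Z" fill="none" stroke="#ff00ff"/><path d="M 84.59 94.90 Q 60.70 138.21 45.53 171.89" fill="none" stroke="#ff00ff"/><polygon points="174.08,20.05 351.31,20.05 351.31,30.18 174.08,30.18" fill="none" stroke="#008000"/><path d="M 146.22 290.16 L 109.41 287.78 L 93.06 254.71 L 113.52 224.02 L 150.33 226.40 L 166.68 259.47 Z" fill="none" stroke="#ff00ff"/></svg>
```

1 u = 1 mm; y_m = 310.35 − y.

[1] `<path>` regular polygon, #ff00ff→engrave S238 F3149: (138.53,181.51) → (297.80,266.91) → (292.13,86.28) → (138.53,181.51) (closed)

[2] `<path>` quadratic bezier, #ff00ff→engrave S238 F3149: (84.59,215.45) → (73.19,194.40) → (62.88,174.55) → (53.66,155.90) → (45.53,138.46)

[3] `<polygon>` rectangle, #008000→cut S916 F704: (174.08,290.30) → (351.31,290.30) → (351.31,280.17) → (174.08,280.17) → (174.08,290.30) (closed)

[4] `<path>` regular polygon, #ff00ff→engrave S238 F3149: (146.22,20.19) → (109.41,22.57) → (93.06,55.64) → (113.52,86.33) → (150.33,83.95) → (166.68,50.88) → (146.22,20.19) (closed)

G21
G90
G0 X138.53 Y181.51
M4 S238
G1 X297.80 Y266.91 F3149
G1 X292.13 Y86.28 F3149
G1 X138.53 Y181.51 F3149
M5
G0 X84.59 Y215.45
M4 S238
G1 X73.19 Y194.40 F3149
G1 X62.88 Y174.55 F3149
G1 X53.66 Y155.90 F3149
G1 X45.53 Y138.46 F3149
M5
G0 X174.08 Y290.30
M4 S916
G1 X351.31 Y290.30 F704
G1 X351.31 Y280.17 F704
G1 X174.08 Y280.17 F704
G1 X174.08 Y290.30 F704
M5
G0 X146.22 Y20.19
M4 S238
G1 X109.41 Y22.57 F3149
G1 X93.06 Y55.64 F3149
G1 X113.52 Y86.33 F3149
G1 X150.33 Y83.95 F3149
G1 X166.68 Y50.88 F3149
G1 X146.22 Y20.19 F3149
M5
G0 X0.00 Y0.00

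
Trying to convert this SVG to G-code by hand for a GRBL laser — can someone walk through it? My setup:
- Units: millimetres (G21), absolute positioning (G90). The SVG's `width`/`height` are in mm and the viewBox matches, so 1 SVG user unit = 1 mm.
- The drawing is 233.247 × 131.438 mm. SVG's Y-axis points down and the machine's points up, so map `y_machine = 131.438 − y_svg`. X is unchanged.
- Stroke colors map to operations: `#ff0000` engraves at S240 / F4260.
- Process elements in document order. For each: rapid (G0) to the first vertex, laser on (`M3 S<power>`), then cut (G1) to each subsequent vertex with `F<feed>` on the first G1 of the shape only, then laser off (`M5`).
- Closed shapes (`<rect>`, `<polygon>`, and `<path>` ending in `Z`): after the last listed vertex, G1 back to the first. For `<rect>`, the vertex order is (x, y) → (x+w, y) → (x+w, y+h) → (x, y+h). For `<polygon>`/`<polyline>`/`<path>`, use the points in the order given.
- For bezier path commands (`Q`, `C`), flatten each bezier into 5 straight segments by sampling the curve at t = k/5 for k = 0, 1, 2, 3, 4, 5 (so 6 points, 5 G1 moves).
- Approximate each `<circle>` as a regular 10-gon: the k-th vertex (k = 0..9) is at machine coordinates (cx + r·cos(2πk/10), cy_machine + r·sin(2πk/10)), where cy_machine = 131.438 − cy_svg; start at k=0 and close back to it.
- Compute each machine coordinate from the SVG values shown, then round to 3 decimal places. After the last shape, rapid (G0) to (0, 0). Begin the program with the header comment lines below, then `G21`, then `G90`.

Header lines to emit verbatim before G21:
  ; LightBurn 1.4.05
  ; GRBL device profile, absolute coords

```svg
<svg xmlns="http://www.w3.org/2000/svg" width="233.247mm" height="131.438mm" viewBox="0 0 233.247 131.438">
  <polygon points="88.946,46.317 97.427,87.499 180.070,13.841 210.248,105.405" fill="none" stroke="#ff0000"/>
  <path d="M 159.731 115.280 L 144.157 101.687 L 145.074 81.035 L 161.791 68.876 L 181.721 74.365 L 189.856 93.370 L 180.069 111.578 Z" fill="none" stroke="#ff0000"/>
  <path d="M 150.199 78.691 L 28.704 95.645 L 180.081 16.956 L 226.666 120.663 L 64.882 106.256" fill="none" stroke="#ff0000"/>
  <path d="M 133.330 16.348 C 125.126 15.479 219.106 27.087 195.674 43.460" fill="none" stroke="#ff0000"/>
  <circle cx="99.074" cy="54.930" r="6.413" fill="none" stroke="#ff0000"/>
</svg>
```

; LightBurn 1.4.05
; GRBL device profile, absolute coords
G21
G90
G0 X88.946 Y85.121
M3 S240
G1 X97.427 Y43.939 F4260
G1 X180.070 Y117.597
G1 X210.248 Y26.033
G1 X88.946 Y85.121
M5
G0 X159.731 Y16.158
M3 S240
G1 X144.157 Y29.751 F4260
G1 X145.074 Y50.403
G1 X161.791 Y62.562
G1 X181.721 Y57.073
G1 X189.856 Y38.068
G1 X180.069 Y19.860
G1 X159.731 Y16.158
M5
G0 X150.199 Y52.747
M3 S240
G1 X28.704 Y35.793 F4260
G1 X180.081 Y114.482
G1 X226.666 Y10.775
G1 X64.882 Y25.182
M5
G0 X133.330 Y115.090
M3 S240
G1 X138.913 Y114.176 F4260
G1 X158.479 Y110.637
G1 X181.489 Y104.845
G1 X197.401 Y97.168
G1 X195.674 Y87.978
M5
G0 X105.487 Y76.508
M3 S240
G1 X104.262 Y80.277 F4260
G1 X101.056 Y82.607
G1 X97.092 Y82.607
G1 X93.886 Y80.277
G1 X92.661 Y76.508
G1 X93.886 Y72.739
G1 X97.092 Y70.409
G1 X101.056 Y70.409
G1 X104.262 Y72.739
G1 X105.487 Y76.508
M5
G0 X0.000 Y0.000

1 u = 1 mm; y_m = 131.438 − y.

[1] `<polygon>` closed polygon, #ff0000→engrave S240 F4260: (88.946,85.121) → (97.427,43.939) → (180.070,117.597) → (210.248,26.033) → (88.946,85.121) (closed)

[2] `<path>` regular polygon, #ff0000→engrave S240 F4260: (159.731,16.158) → (144.157,29.751) → (145.074,50.403) → (161.791,62.562) → (181.721,57.073) → (189.856,38.068) → (180.069,19.860) → (159.731,16.158) (closed)

[3] `<path>` open polyline, #ff0000→engrave S240 F4260: (150.199,52.747) → (28.704,35.793) → (180.081,114.482) → (226.666,10.775) → (64.882,25.182)

[4] `<path>` cubic bezier, #ff0000→engrave S240 F4260: (133.330,115.090) → (138.913,114.176) → (158.479,110.637) → (181.489,104.845) → (197.401,97.168) → (195.674,87.978)

[5] `<circle>` circle, #ff0000→engrave S240 F4260: (105.487,76.508) → (104.262,80.277) → (101.056,82.607) → (97.092,82.607) → (93.886,80.277) → (92.661,76.508) → (93.886,72.739) → (97.092,70.409) → (101.056,70.409) → (104.262,72.739) → (105.487,76.508) (closed)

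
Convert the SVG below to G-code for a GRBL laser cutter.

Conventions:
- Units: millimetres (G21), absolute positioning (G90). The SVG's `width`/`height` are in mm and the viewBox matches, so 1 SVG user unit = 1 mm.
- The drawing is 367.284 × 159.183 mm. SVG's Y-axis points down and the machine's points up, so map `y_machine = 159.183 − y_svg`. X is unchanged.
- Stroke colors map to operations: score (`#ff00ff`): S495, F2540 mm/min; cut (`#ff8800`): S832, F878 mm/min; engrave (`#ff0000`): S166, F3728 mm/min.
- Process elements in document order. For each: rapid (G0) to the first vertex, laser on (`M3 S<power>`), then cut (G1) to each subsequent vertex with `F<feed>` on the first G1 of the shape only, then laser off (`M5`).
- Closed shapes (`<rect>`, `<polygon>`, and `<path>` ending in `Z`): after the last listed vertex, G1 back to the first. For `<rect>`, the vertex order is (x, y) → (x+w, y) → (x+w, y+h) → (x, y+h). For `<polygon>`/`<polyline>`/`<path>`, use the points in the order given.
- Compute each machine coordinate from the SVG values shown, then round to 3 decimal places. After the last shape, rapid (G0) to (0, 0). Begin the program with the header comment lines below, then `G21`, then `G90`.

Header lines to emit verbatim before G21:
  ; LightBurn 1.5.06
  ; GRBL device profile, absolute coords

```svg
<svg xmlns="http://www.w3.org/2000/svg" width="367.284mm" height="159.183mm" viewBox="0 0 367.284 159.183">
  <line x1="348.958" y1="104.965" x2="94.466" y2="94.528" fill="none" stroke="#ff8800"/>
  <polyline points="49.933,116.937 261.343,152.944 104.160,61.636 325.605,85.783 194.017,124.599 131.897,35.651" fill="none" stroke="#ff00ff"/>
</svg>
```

Since the viewBox matches the mm dimensions, user units are millimetres directly. The only transform is the Y-flip y_m = 159.183 − y_svg.

Shape 1 is a line segment drawn with `<line>`. Its stroke #ff8800 means cut at S832, F878. After flipping Y the toolpath is (348.958,54.218) → (94.466,64.655).

Shape 2 is a open polyline drawn with `<polyline>`. Its stroke #ff00ff means score at S495, F2540. After flipping Y the toolpath is (49.933,42.246) → (261.343,6.239) → (104.160,97.547) → (325.605,73.400) → (194.017,34.584) → (131.897,123.532).

; LightBurn 1.5.06
; GRBL device profile, absolute coords
G21
G90
G0 X348.958 Y54.218
M3 S832
G1 X94.466 Y64.655 F878
M5
G0 X49.933 Y42.246
M3 S495
G1 X261.343 Y6.239 F2540
G1 X104.160 Y97.547
G1 X325.605 Y73.400
G1 X194.017 Y34.584
G1 X131.897 Y123.532
M5
G0 X0.000 Y0.000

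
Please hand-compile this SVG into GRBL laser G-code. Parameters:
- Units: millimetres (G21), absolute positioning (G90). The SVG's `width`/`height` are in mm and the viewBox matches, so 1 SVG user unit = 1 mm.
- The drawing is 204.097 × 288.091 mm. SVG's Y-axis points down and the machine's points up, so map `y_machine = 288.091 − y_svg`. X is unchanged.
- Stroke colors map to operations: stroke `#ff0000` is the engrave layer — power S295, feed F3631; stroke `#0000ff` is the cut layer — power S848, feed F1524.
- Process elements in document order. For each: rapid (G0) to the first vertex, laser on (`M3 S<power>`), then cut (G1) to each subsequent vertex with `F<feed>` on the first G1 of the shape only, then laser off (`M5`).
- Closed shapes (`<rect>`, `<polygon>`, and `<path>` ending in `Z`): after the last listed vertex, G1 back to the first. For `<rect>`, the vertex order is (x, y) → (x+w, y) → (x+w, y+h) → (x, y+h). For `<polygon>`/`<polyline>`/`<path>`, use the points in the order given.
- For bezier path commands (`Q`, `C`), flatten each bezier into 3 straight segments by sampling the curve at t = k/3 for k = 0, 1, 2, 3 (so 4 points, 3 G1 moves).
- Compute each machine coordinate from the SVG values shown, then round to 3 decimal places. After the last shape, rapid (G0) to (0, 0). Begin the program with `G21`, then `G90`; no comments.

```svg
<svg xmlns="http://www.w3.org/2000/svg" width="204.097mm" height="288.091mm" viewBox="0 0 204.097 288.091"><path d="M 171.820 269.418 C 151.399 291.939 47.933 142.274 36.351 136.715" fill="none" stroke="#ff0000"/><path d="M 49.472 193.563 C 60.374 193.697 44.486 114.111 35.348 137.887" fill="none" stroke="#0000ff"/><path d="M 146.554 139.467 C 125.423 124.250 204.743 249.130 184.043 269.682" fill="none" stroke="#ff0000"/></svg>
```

G21
G90
G0 X171.820 Y18.673
M3 S295
G1 X130.196 Y41.833 F3631
G1 X72.082 Y109.496
G1 X36.351 Y151.376
M5
G0 X49.472 Y94.528
M3 S848
G1 X52.686 Y114.187 F1524
G1 X45.494 Y146.307
G1 X35.348 Y150.204
M5
G0 X146.554 Y148.624
M3 S295
G1 X151.482 Y126.195 F3631
G1 X178.828 Y64.684
G1 X184.043 Y18.409
M5
G0 X0.000 Y0.000

viewBox `0 0 204.097 288.091` with mm width/height → 1 unit = 1 mm. Flip: y_m = 288.091 − y_svg.

**Shape 1** — `<path>` cubic bezier, stroke `#ff0000` → engrave (S295, F3631). Control points (SVG): P0=(171.820,269.418), P1=(151.399,291.939), P2=(47.933,142.274), P3=(36.351,136.715); sampled at t=k/3. Machine vertices: (171.820,18.673) → (130.196,41.833) → (72.082,109.496) → (36.351,151.376). Open path.

**Shape 2** — `<path>` cubic bezier, stroke `#0000ff` → cut (S848, F1524). Control points (SVG): P0=(49.472,193.563), P1=(60.374,193.697), P2=(44.486,114.111), P3=(35.348,137.887); sampled at t=k/3. Machine vertices: (49.472,94.528) → (52.686,114.187) → (45.494,146.307) → (35.348,150.204). Open path.

**Shape 3** — `<path>` cubic bezier, stroke `#ff0000` → engrave (S295, F3631). Control points (SVG): P0=(146.554,139.467), P1=(125.423,124.250), P2=(204.743,249.130), P3=(184.043,269.682); sampled at t=k/3. Machine vertices: (146.554,148.624) → (151.482,126.195) → (178.828,64.684) → (184.043,18.409). Open path.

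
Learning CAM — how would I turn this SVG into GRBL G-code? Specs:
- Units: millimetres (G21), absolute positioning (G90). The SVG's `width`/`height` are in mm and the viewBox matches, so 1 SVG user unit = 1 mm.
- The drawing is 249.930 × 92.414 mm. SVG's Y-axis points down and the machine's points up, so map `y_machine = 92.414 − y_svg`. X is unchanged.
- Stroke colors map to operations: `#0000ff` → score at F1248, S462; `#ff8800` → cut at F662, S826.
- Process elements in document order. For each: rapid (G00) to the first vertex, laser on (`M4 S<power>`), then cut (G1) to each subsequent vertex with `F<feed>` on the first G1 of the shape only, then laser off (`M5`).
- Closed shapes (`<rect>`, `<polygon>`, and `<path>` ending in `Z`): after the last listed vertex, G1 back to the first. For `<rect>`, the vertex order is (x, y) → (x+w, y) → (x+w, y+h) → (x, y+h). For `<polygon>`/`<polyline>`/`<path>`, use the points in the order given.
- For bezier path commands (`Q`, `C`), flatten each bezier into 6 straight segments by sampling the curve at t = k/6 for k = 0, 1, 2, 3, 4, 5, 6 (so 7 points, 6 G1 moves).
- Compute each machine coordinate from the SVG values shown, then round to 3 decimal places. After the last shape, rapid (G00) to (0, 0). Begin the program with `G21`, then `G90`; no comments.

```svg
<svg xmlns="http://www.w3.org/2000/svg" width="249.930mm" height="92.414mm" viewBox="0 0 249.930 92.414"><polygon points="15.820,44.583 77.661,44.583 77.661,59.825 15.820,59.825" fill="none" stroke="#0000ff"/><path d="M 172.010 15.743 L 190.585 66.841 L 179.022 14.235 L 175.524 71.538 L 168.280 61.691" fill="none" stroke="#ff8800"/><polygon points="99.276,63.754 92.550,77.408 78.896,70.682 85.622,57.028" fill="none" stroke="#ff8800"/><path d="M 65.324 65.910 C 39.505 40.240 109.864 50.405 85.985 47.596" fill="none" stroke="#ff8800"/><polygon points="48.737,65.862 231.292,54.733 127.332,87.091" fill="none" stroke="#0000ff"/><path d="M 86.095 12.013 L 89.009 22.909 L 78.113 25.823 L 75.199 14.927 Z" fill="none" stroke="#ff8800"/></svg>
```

viewBox `0 0 249.930 92.414` with mm width/height → 1 unit = 1 mm. Flip: y_m = 92.414 − y_svg.

**Shape 1** — `<polygon>` rectangle, stroke `#0000ff` → score (S462, F1248). Machine vertices: (15.820,47.831) → (77.661,47.831) → (77.661,32.589) → (15.820,32.589) → (15.820,47.831). Closed: final G1 returns to the first vertex.

**Shape 2** — `<path>` open polyline, stroke `#ff8800` → cut (S826, F662). Machine vertices: (172.010,76.671) → (190.585,25.573) → (179.022,78.179) → (175.524,20.876) → (168.280,30.723). Open path.

**Shape 3** — `<polygon>` regular polygon, stroke `#ff8800` → cut (S826, F662). Machine vertices: (99.276,28.660) → (92.550,15.006) → (78.896,21.732) → (85.622,35.386) → (99.276,28.660). Closed: final G1 returns to the first vertex.

**Shape 4** — `<path>` cubic bezier, stroke `#ff8800` → cut (S826, F662). Control points (SVG): P0=(65.324,65.910), P1=(39.505,40.240), P2=(109.864,50.405), P3=(85.985,47.596); sampled at t=k/6. Machine vertices: (65.324,26.504) → (59.548,36.579) → (64.512,42.037) → (74.927,44.234) → (85.504,44.526) → (90.953,44.269) → (85.985,44.818). Open path.

**Shape 5** — `<polygon>` closed polygon, stroke `#0000ff` → score (S462, F1248). Machine vertices: (48.737,26.552) → (231.292,37.681) → (127.332,5.323) → (48.737,26.552). Closed: final G1 returns to the first vertex.

**Shape 6** — `<path>` regular polygon, stroke `#ff8800` → cut (S826, F662). Machine vertices: (86.095,80.401) → (89.009,69.505) → (78.113,66.591) → (75.199,77.487) → (86.095,80.401). Closed: final G1 returns to the first vertex.

G21
G90
G00 X15.820 Y47.831
M4 S462
G1 X77.661 Y47.831 F1248
G1 X77.661 Y32.589
G1 X15.820 Y32.589
G1 X15.820 Y47.831
M5
G00 X172.010 Y76.671
M4 S826
G1 X190.585 Y25.573 F662
G1 X179.022 Y78.179
G1 X175.524 Y20.876
G1 X168.280 Y30.723
M5
G00 X99.276 Y28.660
M4 S826
G1 X92.550 Y15.006 F662
G1 X78.896 Y21.732
G1 X85.622 Y35.386
G1 X99.276 Y28.660
M5
G00 X65.324 Y26.504
M4 S826
G1 X59.548 Y36.579 F662
G1 X64.512 Y42.037
G1 X74.927 Y44.234
G1 X85.504 Y44.526
G1 X90.953 Y44.269
G1 X85.985 Y44.818
M5
G00 X48.737 Y26.552
M4 S462
G1 X231.292 Y37.681 F1248
G1 X127.332 Y5.323
G1 X48.737 Y26.552
M5
G00 X86.095 Y80.401
M4 S826
G1 X89.009 Y69.505 F662
G1 X78.113 Y66.591
G1 X75.199 Y77.487
G1 X86.095 Y80.401
M5
G00 X0.000 Y0.000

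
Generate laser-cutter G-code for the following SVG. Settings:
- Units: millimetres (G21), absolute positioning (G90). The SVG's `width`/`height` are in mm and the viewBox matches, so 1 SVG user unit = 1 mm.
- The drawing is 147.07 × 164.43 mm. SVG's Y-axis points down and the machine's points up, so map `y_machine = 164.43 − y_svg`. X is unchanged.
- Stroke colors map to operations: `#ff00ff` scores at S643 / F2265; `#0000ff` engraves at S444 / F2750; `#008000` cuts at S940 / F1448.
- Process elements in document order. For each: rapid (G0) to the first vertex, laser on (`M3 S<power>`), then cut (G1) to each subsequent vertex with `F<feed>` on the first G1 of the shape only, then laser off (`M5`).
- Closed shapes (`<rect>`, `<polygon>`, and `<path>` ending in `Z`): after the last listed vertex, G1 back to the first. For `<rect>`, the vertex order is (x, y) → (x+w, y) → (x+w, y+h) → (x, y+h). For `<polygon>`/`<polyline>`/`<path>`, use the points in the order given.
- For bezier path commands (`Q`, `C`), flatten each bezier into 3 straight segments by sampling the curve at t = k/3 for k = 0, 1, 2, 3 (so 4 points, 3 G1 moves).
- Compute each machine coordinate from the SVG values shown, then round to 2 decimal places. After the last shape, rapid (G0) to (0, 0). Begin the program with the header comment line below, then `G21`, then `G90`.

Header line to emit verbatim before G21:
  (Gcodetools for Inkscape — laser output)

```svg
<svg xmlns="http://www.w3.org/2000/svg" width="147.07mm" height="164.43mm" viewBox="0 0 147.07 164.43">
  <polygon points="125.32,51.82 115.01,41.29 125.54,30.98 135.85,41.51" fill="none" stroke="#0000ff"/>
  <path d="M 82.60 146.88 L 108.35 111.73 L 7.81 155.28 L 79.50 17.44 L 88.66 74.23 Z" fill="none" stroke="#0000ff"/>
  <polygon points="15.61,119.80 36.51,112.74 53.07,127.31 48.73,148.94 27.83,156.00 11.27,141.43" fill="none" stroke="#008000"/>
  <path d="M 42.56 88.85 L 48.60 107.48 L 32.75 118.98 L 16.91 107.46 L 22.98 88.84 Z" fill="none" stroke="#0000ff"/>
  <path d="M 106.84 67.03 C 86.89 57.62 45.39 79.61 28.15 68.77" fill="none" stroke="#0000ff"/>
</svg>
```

1 u = 1 mm; y_m = 164.43 − y.

[1] `<polygon>` regular polygon, #0000ff→engrave S444 F2750: (125.32,112.61) → (115.01,123.14) → (125.54,133.45) → (135.85,122.92) → (125.32,112.61) (closed)

[2] `<path>` closed polygon, #0000ff→engrave S444 F2750: (82.60,17.55) → (108.35,52.70) → (7.81,9.15) → (79.50,146.99) → (88.66,90.20) → (82.60,17.55) (closed)

[3] `<polygon>` regular polygon, #008000→cut S940 F1448: (15.61,44.63) → (36.51,51.69) → (53.07,37.12) → (48.73,15.49) → (27.83,8.43) → (11.27,23.00) → (15.61,44.63) (closed)

[4] `<path>` regular polygon, #0000ff→engrave S444 F2750: (42.56,75.58) → (48.60,56.95) → (32.75,45.45) → (16.91,56.97) → (22.98,75.59) → (42.56,75.58) (closed)

[5] `<path>` cubic bezier, #0000ff→engrave S444 F2750: (106.84,97.40) → (81.40,98.72) → (51.78,93.38) → (28.15,95.66)

(Gcodetools for Inkscape — laser output)
G21
G90
G0 X125.32 Y112.61
M3 S444
G1 X115.01 Y123.14 F2750
G1 X125.54 Y133.45
G1 X135.85 Y122.92
G1 X125.32 Y112.61
M5
G0 X82.60 Y17.55
M3 S444
G1 X108.35 Y52.70 F2750
G1 X7.81 Y9.15
G1 X79.50 Y146.99
G1 X88.66 Y90.20
G1 X82.60 Y17.55
M5
G0 X15.61 Y44.63
M3 S940
G1 X36.51 Y51.69 F1448
G1 X53.07 Y37.12
G1 X48.73 Y15.49
G1 X27.83 Y8.43
G1 X11.27 Y23.00
G1 X15.61 Y44.63
M5
G0 X42.56 Y75.58
M3 S444
G1 X48.60 Y56.95 F2750
G1 X32.75 Y45.45
G1 X16.91 Y56.97
G1 X22.98 Y75.59
G1 X42.56 Y75.58
M5
G0 X106.84 Y97.40
M3 S444
G1 X81.40 Y98.72 F2750
G1 X51.78 Y93.38
G1 X28.15 Y95.66
M5
G0 X0.00 Y0.00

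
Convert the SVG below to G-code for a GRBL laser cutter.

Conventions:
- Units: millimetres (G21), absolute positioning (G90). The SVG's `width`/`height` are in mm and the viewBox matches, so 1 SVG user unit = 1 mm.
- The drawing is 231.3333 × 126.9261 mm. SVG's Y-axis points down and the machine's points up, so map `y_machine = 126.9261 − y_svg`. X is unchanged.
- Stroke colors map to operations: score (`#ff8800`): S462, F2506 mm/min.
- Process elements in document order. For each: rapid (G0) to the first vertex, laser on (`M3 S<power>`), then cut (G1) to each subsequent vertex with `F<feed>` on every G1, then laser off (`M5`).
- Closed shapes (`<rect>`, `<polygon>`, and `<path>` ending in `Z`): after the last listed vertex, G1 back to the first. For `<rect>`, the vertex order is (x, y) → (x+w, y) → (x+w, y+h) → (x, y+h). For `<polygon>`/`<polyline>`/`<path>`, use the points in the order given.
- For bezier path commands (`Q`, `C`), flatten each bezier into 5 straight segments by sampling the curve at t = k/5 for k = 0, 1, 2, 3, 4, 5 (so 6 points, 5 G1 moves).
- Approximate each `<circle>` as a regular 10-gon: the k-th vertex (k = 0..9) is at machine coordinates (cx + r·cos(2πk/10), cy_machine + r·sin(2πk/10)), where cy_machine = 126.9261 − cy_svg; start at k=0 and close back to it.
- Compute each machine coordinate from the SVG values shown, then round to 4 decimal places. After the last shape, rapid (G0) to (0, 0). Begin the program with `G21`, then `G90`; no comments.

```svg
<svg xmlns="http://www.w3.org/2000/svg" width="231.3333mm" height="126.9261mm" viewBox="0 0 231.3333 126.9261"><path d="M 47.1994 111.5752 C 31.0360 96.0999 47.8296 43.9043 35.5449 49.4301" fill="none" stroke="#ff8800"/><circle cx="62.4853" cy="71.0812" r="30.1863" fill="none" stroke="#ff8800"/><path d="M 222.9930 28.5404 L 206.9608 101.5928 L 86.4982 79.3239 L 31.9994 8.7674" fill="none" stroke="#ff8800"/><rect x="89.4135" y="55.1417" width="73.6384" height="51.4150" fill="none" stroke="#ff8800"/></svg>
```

G21
G90
G0 X47.1994 Y15.3509
M3 S462
G1 X40.9599 Y28.2870 F2506
G1 X39.6524 Y45.5027 F2506
G1 X40.2992 Y62.4650 F2506
G1 X39.9226 Y74.6404 F2506
G1 X35.5449 Y77.4960 F2506
M5
G0 X92.6716 Y55.8449
M3 S462
G1 X86.9065 Y73.5880 F2506
G1 X71.8134 Y84.5538 F2506
G1 X53.1572 Y84.5538 F2506
G1 X38.0641 Y73.5880 F2506
G1 X32.2990 Y55.8449 F2506
G1 X38.0641 Y38.1018 F2506
G1 X53.1572 Y27.1360 F2506
G1 X71.8134 Y27.1360 F2506
G1 X86.9065 Y38.1018 F2506
G1 X92.6716 Y55.8449 F2506
M5
G0 X222.9930 Y98.3857
M3 S462
G1 X206.9608 Y25.3333 F2506
G1 X86.4982 Y47.6022 F2506
G1 X31.9994 Y118.1587 F2506
M5
G0 X89.4135 Y71.7844
M3 S462
G1 X163.0519 Y71.7844 F2506
G1 X163.0519 Y20.3694 F2506
G1 X89.4135 Y20.3694 F2506
G1 X89.4135 Y71.7844 F2506
M5
G0 X0.0000 Y0.0000

Since the viewBox matches the mm dimensions, user units are millimetres directly. The only transform is the Y-flip y_m = 126.9261 − y_svg.

Shape 1 is a cubic bezier drawn with `<path>`. Its stroke #ff8800 means score at S462, F2506. After flipping Y the toolpath is (47.1994,15.3509) → (40.9599,28.2870) → (39.6524,45.5027) → (40.2992,62.4650) → (39.9226,74.6404) → (35.5449,77.4960).

Shape 2 is a circle drawn with `<circle>`. Its stroke #ff8800 means score at S462, F2506. After flipping Y the toolpath is (92.6716,55.8449) → (86.9065,73.5880) → (71.8134,84.5538) → (53.1572,84.5538) → (38.0641,73.5880) → (32.2990,55.8449) → (38.0641,38.1018) → (53.1572,27.1360) → (71.8134,27.1360) → (86.9065,38.1018) → (92.6716,55.8449), returning to the start.

Shape 3 is a open polyline drawn with `<path>`. Its stroke #ff8800 means score at S462, F2506. After flipping Y the toolpath is (222.9930,98.3857) → (206.9608,25.3333) → (86.4982,47.6022) → (31.9994,118.1587).

Shape 4 is a rectangle drawn with `<rect>`. Its stroke #ff8800 means score at S462, F2506. After flipping Y the toolpath is (89.4135,71.7844) → (163.0519,71.7844) → (163.0519,20.3694) → (89.4135,20.3694) → (89.4135,71.7844), returning to the start.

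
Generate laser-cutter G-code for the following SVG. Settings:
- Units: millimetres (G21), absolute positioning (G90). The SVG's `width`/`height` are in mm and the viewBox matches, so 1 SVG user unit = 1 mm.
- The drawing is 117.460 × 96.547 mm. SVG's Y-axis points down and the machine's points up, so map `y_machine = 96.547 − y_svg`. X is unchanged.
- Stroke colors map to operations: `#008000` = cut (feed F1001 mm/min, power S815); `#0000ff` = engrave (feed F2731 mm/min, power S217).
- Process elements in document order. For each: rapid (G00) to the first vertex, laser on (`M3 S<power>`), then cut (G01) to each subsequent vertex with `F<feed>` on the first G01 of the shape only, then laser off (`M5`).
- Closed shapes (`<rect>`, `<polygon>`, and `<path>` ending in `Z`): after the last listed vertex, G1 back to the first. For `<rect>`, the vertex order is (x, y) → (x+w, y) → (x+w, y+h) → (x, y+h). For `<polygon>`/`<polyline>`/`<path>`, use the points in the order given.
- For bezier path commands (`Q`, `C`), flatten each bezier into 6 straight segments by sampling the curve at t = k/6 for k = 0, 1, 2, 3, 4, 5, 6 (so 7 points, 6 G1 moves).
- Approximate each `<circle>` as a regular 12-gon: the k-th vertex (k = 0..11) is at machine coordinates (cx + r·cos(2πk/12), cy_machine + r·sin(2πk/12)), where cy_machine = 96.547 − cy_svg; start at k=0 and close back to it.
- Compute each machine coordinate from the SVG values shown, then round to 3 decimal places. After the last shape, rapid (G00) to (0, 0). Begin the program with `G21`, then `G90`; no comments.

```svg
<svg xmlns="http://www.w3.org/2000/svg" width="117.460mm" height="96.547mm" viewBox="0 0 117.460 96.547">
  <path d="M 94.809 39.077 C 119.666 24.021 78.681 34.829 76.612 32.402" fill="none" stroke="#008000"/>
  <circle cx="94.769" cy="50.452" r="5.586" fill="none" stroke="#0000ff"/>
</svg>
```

Since the viewBox matches the mm dimensions, user units are millimetres directly. The only transform is the Y-flip y_m = 96.547 − y_svg.

Shape 1 is a cubic bezier drawn with `<path>`. Its stroke #008000 means cut at S815, F1001. After flipping Y the toolpath is (94.809,57.470) → (102.236,63.024) → (101.599,65.353) → (95.808,65.543) → (87.773,64.682) → (80.405,63.853) → (76.612,64.145).

Shape 2 is a circle drawn with `<circle>`. Its stroke #0000ff means engrave at S217, F2731. After flipping Y the toolpath is (100.355,46.095) → (99.607,48.888) → (97.562,50.933) → (94.769,51.681) → (91.976,50.933) → (89.931,48.888) → (89.183,46.095) → (89.931,43.302) → (91.976,41.257) → (94.769,40.509) → (97.562,41.257) → (99.607,43.302) → (100.355,46.095), returning to the start.

G21
G90
G00 X94.809 Y57.470
M3 S815
G01 X102.236 Y63.024 F1001
G01 X101.599 Y65.353
G01 X95.808 Y65.543
G01 X87.773 Y64.682
G01 X80.405 Y63.853
G01 X76.612 Y64.145
M5
G00 X100.355 Y46.095
M3 S217
G01 X99.607 Y48.888 F2731
G01 X97.562 Y50.933
G01 X94.769 Y51.681
G01 X91.976 Y50.933
G01 X89.931 Y48.888
G01 X89.183 Y46.095
G01 X89.931 Y43.302
G01 X91.976 Y41.257
G01 X94.769 Y40.509
G01 X97.562 Y41.257
G01 X99.607 Y43.302
G01 X100.355 Y46.095
M5
G00 X0.000 Y0.000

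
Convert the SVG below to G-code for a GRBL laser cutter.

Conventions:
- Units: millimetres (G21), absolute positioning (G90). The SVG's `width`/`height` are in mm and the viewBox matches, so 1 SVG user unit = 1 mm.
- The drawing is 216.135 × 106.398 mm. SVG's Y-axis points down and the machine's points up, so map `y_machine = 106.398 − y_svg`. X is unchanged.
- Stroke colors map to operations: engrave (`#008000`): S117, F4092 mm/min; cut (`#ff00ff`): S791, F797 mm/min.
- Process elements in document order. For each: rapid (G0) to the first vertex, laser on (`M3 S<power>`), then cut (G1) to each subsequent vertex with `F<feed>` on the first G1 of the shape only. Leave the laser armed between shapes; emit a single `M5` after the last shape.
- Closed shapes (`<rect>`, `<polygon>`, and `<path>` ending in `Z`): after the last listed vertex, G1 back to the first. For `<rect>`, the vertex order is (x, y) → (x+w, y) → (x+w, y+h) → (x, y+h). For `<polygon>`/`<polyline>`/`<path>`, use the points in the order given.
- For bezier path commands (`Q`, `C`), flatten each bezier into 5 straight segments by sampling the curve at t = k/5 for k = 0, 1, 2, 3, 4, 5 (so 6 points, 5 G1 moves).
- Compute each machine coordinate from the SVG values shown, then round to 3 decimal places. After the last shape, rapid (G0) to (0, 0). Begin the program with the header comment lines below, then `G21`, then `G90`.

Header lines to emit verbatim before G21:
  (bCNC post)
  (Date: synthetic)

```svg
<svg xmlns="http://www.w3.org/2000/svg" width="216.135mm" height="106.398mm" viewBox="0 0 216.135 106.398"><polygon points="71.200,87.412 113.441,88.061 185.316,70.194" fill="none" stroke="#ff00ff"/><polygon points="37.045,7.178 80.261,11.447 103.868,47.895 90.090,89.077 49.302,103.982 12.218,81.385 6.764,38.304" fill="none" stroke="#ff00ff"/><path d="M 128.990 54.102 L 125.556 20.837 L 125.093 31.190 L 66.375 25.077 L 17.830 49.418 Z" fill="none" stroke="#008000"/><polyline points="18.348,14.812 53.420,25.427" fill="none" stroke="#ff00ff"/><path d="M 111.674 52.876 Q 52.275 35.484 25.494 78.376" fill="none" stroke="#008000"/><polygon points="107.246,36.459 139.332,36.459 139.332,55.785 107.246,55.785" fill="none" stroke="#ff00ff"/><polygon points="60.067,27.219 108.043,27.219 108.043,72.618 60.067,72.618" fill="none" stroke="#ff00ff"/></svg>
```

(bCNC post)
(Date: synthetic)
G21
G90
G0 X71.200 Y18.986
M3 S791
G1 X113.441 Y18.337 F797
G1 X185.316 Y36.204
G1 X71.200 Y18.986
G0 X37.045 Y99.220
M3 S791
G1 X80.261 Y94.951 F797
G1 X103.868 Y58.503
G1 X90.090 Y17.321
G1 X49.302 Y2.416
G1 X12.218 Y25.013
G1 X6.764 Y68.094
G1 X37.045 Y99.220
G0 X128.990 Y52.296
M3 S117
G1 X125.556 Y85.561 F4092
G1 X125.093 Y75.208
G1 X66.375 Y81.321
G1 X17.830 Y56.980
G1 X128.990 Y52.296
G0 X18.348 Y91.586
M3 S791
G1 X53.420 Y80.971 F797
G0 X111.674 Y53.522
M3 S117
G1 X89.219 Y58.067 F4092
G1 X69.374 Y57.790
G1 X52.138 Y52.690
G1 X37.511 Y42.767
G1 X25.494 Y28.022
G0 X107.246 Y69.939
M3 S791
G1 X139.332 Y69.939 F797
G1 X139.332 Y50.613
G1 X107.246 Y50.613
G1 X107.246 Y69.939
G0 X60.067 Y79.179
M3 S791
G1 X108.043 Y79.179 F797
G1 X108.043 Y33.780
G1 X60.067 Y33.780
G1 X60.067 Y79.179
M5
G0 X0.000 Y0.000

viewBox `0 0 216.135 106.398` with mm width/height → 1 unit = 1 mm. Flip: y_m = 106.398 − y_svg.

**Shape 1** — `<polygon>` closed polygon, stroke `#ff00ff` → cut (S791, F797). Machine vertices: (71.200,18.986) → (113.441,18.337) → (185.316,36.204) → (71.200,18.986). Closed: final G1 returns to the first vertex.

**Shape 2** — `<polygon>` regular polygon, stroke `#ff00ff` → cut (S791, F797). Machine vertices: (37.045,99.220) → (80.261,94.951) → (103.868,58.503) → (90.090,17.321) → (49.302,2.416) → (12.218,25.013) → (6.764,68.094) → (37.045,99.220). Closed: final G1 returns to the first vertex.

**Shape 3** — `<path>` closed polygon, stroke `#008000` → engrave (S117, F4092). Machine vertices: (128.990,52.296) → (125.556,85.561) → (125.093,75.208) → (66.375,81.321) → (17.830,56.980) → (128.990,52.296). Closed: final G1 returns to the first vertex.

**Shape 4** — `<polyline>` line segment, stroke `#ff00ff` → cut (S791, F797). Machine vertices: (18.348,91.586) → (53.420,80.971). Open path.

**Shape 5** — `<path>` quadratic bezier, stroke `#008000` → engrave (S117, F4092). Control points (SVG): P0=(111.674,52.876), P1=(52.275,35.484), P2=(25.494,78.376); sampled at t=k/5. Machine vertices: (111.674,53.522) → (89.219,58.067) → (69.374,57.790) → (52.138,52.690) → (37.511,42.767) → (25.494,28.022). Open path.

**Shape 6** — `<polygon>` rectangle, stroke `#ff00ff` → cut (S791, F797). Machine vertices: (107.246,69.939) → (139.332,69.939) → (139.332,50.613) → (107.246,50.613) → (107.246,69.939). Closed: final G1 returns to the first vertex.

**Shape 7** — `<polygon>` rectangle, stroke `#ff00ff` → cut (S791, F797). Machine vertices: (60.067,79.179) → (108.043,79.179) → (108.043,33.780) → (60.067,33.780) → (60.067,79.179). Closed: final G1 returns to the first vertex.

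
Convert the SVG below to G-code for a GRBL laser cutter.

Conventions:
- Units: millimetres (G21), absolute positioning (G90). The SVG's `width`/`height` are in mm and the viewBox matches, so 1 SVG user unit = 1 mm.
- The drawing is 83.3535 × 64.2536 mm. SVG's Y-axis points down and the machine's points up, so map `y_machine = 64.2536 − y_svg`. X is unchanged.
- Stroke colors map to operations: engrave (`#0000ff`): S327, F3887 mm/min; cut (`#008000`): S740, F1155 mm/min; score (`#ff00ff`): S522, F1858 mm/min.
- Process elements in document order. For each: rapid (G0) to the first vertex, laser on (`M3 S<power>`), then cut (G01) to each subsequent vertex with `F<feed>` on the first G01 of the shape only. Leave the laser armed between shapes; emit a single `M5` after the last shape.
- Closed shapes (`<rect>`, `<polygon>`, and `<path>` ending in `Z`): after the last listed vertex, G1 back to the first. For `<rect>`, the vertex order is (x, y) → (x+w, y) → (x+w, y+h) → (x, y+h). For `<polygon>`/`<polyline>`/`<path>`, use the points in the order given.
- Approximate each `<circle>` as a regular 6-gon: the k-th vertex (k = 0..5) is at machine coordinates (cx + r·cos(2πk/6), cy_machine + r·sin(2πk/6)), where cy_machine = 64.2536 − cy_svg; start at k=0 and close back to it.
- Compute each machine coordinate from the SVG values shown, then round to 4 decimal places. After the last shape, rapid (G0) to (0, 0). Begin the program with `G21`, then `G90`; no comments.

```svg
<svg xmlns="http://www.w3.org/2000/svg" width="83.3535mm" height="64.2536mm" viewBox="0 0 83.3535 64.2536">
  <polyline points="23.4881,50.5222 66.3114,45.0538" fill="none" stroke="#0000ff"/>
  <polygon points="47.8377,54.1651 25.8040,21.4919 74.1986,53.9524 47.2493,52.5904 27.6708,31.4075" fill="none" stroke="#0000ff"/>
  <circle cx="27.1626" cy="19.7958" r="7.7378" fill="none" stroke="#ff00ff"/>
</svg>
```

G21
G90
G0 X23.4881 Y13.7314
M3 S327
G01 X66.3114 Y19.1998 F3887
G0 X47.8377 Y10.0885
M3 S327
G01 X25.8040 Y42.7617 F3887
G01 X74.1986 Y10.3012
G01 X47.2493 Y11.6632
G01 X27.6708 Y32.8461
G01 X47.8377 Y10.0885
G0 X34.9004 Y44.4578
M3 S522
G01 X31.0315 Y51.1589 F1858
G01 X23.2937 Y51.1589
G01 X19.4248 Y44.4578
G01 X23.2937 Y37.7567
G01 X31.0315 Y37.7567
G01 X34.9004 Y44.4578
M5
G0 X0.0000 Y0.0000

1 u = 1 mm; y_m = 64.2536 − y.

[1] `<polyline>` line segment, #0000ff→engrave S327 F3887: (23.4881,13.7314) → (66.3114,19.1998)

[2] `<polygon>` closed polygon, #0000ff→engrave S327 F3887: (47.8377,10.0885) → (25.8040,42.7617) → (74.1986,10.3012) → (47.2493,11.6632) → (27.6708,32.8461) → (47.8377,10.0885) (closed)

[3] `<circle>` circle, #ff00ff→score S522 F1858: (34.9004,44.4578) → (31.0315,51.1589) → (23.2937,51.1589) → (19.4248,44.4578) → (23.2937,37.7567) → (31.0315,37.7567) → (34.9004,44.4578) (closed)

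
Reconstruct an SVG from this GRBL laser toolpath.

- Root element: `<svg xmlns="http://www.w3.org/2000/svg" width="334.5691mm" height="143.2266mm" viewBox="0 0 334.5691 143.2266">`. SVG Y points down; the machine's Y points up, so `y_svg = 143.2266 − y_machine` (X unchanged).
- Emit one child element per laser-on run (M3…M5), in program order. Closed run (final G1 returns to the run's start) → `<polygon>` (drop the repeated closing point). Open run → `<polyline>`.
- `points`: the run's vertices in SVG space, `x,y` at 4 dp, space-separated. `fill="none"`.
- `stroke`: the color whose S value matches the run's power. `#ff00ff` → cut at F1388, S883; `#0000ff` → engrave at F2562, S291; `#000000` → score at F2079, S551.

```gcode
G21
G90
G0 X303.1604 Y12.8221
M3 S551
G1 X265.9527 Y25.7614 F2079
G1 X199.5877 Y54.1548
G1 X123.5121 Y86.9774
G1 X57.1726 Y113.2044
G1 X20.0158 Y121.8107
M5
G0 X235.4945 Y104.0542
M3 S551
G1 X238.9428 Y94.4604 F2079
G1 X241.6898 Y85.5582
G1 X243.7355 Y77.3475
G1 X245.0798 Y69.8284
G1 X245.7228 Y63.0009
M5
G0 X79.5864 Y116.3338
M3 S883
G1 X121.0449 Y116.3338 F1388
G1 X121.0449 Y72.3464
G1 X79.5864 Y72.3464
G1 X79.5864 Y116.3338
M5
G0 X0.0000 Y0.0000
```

<svg xmlns="http://www.w3.org/2000/svg" width="334.5691mm" height="143.2266mm" viewBox="0 0 334.5691 143.2266">
  <polyline points="303.1604,130.4045 265.9527,117.4652 199.5877,89.0718 123.5121,56.2492 57.1726,30.0222 20.0158,21.4159" fill="none" stroke="#000000"/>
  <polyline points="235.4945,39.1724 238.9428,48.7662 241.6898,57.6684 243.7355,65.8791 245.0798,73.3982 245.7228,80.2257" fill="none" stroke="#000000"/>
  <polygon points="79.5864,26.8928 121.0449,26.8928 121.0449,70.8802 79.5864,70.8802" fill="none" stroke="#ff00ff"/>
</svg>

y_svg = 143.2266 − y_m.

[1] S551→`#000000` (score); open run; points: 303.1604,130.4045 265.9527,117.4652 199.5877,89.0718 123.5121,56.2492 57.1726,30.0222 20.0158,21.4159

[2] S551→`#000000` (score); open run; points: 235.4945,39.1724 238.9428,48.7662 241.6898,57.6684 243.7355,65.8791 245.0798,73.3982 245.7228,80.2257

[3] S883→`#ff00ff` (cut); closed run; points: 79.5864,26.8928 121.0449,26.8928 121.0449,70.8802 79.5864,70.8802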